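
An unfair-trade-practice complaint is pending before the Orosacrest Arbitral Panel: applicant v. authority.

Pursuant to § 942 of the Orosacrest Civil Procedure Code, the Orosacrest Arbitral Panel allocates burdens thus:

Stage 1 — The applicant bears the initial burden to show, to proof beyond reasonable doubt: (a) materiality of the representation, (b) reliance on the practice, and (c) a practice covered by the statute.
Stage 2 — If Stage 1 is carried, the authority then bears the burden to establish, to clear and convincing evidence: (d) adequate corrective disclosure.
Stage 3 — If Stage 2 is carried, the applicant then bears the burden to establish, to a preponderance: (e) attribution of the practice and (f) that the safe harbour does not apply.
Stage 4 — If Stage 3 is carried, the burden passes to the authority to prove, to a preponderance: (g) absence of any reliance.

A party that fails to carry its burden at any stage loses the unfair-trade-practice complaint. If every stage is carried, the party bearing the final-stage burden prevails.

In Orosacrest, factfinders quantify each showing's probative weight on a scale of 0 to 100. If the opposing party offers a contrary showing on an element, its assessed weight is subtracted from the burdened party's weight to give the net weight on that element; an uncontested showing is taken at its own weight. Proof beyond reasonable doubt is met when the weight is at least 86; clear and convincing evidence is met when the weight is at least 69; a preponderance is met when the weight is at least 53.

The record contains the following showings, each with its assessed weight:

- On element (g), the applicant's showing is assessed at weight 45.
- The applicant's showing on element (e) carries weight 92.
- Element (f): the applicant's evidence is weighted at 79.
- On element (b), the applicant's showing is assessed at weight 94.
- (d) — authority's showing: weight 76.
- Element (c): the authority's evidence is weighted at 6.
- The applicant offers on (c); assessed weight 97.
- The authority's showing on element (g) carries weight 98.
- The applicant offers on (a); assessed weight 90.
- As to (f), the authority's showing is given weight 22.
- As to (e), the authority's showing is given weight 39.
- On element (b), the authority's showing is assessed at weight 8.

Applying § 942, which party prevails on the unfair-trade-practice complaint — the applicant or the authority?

authority

Stage 1 — burden on applicant; standard: proof beyond reasonable doubt (weight is at least 86).
    (a): 90 ≥ 86 [met]
    (b): 94 − 8 = 86 ≥ 86 [met]
    (c): 97 − 6 = 91 ≥ 86 [met]
  All elements met. The burden passes to the authority.
Stage 2 — burden on authority; standard: clear and convincing evidence (weight is at least 69).
    (d): 76 ≥ 69 [met]
  Stage 2 is satisfied; the onus moves to the applicant.
Stage 3 — burden on applicant; standard: a preponderance (weight is at least 53).
    (e): 92 − 39 = 53 ≥ 53 [met]
    (f): 79 − 22 = 57 ≥ 53 [met]
  The applicant carries Stage 3; the authority now bears the burden.
Stage 4 — burden on authority; standard: a preponderance (weight is at least 53).
    (g): 98 − 45 = 53 ≥ 53 [met]
  Stage 4 carried; the final stage is satisfied.
Every stage carried; the authority prevails.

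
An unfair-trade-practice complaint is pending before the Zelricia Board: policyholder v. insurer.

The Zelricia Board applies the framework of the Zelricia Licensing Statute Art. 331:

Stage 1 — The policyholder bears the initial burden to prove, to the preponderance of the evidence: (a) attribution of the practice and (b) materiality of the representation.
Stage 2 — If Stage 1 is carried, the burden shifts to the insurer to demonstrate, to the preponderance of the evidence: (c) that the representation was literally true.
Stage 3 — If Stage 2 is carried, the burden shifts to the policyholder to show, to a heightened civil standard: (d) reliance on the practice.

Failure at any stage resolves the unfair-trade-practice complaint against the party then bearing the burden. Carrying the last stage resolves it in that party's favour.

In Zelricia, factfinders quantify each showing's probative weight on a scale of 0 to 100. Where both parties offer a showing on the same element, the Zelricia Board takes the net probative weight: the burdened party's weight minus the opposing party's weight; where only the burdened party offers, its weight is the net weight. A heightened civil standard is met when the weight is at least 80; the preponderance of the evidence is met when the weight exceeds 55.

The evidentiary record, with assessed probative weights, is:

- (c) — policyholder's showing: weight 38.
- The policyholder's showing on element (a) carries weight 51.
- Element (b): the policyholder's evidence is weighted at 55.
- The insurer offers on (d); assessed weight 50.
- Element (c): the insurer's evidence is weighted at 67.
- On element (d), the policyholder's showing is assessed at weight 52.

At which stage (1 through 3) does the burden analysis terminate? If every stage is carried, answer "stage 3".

At Stage 1 the policyholder must meet the preponderance of the evidence (weight exceeds 55): on (a) the weight is 51, ≤ 55, so (a) does not meet the standard; on (b) the weight is 55, ≤ 55, so (b) does not meet the standard.
  Not every element is met, so the policyholder fails to carry Stage 1.
The analysis ends at Stage 1; the insurer prevails.

stage 1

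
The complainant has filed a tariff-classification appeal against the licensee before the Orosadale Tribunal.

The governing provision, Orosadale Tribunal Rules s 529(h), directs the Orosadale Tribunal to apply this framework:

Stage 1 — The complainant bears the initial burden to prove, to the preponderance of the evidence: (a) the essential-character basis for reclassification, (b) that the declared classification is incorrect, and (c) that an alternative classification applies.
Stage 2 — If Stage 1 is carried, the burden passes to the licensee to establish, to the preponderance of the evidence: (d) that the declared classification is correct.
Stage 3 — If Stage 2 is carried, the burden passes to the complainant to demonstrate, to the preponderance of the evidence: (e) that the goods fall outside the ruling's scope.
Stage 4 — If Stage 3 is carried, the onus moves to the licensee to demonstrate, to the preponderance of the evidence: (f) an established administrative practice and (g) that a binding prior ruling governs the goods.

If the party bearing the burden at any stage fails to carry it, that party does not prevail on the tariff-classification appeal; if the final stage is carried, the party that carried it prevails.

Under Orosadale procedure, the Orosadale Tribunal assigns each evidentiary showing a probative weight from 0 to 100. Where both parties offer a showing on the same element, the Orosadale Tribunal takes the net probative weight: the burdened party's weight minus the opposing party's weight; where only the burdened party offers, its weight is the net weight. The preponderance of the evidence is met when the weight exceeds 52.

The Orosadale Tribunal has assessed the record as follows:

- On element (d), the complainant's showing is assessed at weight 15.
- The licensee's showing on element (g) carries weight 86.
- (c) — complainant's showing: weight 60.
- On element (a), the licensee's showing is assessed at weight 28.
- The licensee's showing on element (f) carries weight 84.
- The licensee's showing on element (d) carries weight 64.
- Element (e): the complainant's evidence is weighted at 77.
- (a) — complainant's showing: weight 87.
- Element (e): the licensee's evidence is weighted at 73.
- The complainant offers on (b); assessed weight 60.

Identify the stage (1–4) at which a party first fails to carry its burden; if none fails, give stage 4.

Stage 1 — burden on complainant; standard: the preponderance of the evidence (weight exceeds 52).
    (a): 87 − 28 = 59 > 52 [met]
    (b): 60 > 52 [met]
    (c): 60 > 52 [met]
  Stage 1 carried; the burden shifts to the licensee.
Stage 2 — burden on licensee; standard: the preponderance of the evidence (weight exceeds 52).
    (d): 64 − 15 = 49 ≤ 52 [not met]
  The licensee does not carry Stage 2.
So the complainant prevails.

stage 2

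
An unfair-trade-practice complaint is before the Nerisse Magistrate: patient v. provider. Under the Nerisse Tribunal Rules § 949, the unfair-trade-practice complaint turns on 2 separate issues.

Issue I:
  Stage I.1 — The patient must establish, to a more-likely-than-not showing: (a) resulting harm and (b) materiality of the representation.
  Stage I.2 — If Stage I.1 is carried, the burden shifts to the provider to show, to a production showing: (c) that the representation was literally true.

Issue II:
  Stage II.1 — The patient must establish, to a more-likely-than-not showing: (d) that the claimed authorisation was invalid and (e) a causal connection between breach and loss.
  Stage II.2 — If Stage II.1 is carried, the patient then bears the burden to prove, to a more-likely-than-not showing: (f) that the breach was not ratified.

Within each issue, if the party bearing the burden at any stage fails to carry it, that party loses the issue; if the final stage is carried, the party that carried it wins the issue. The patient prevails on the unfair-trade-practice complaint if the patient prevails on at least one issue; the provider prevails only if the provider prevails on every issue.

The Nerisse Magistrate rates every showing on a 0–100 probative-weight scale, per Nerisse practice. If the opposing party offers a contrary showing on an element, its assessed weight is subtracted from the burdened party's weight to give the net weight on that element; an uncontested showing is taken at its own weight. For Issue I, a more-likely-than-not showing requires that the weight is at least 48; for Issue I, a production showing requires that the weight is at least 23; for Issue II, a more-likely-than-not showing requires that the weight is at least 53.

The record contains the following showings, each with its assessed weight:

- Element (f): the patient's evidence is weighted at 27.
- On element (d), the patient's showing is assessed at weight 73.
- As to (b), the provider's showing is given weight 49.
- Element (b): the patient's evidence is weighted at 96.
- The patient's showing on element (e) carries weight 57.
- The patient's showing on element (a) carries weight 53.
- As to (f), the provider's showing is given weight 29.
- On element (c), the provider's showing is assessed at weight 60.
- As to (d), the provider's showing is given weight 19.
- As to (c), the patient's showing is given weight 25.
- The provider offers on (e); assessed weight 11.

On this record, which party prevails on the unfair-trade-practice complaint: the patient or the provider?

— Issue I —
Stage I.1 (patient, a more-likely-than-not showing, weight is at least 48): (a) 53 ≥ 48 — meets; (b) net 96−49=47 < 48 — fails.
  The patient does not carry Stage I.1.
The provider prevails on this issue.
— Issue II —
At Stage II.1 the patient must meet a more-likely-than-not showing (weight is at least 53): on (d) the weight is 73 less the opposing 19 gives net 54, which does reach 53, so (d) meets the standard; on (e) the weight is 57 less the opposing 11 gives net 46, which does not reach 53, so (e) does not meet the standard.
  The patient does not carry Stage II.1.
The provider prevails on this issue.
Per-issue: Issue I → provider; Issue II → provider. The patient must prevail on at least one issue; overall, the provider prevails.

provider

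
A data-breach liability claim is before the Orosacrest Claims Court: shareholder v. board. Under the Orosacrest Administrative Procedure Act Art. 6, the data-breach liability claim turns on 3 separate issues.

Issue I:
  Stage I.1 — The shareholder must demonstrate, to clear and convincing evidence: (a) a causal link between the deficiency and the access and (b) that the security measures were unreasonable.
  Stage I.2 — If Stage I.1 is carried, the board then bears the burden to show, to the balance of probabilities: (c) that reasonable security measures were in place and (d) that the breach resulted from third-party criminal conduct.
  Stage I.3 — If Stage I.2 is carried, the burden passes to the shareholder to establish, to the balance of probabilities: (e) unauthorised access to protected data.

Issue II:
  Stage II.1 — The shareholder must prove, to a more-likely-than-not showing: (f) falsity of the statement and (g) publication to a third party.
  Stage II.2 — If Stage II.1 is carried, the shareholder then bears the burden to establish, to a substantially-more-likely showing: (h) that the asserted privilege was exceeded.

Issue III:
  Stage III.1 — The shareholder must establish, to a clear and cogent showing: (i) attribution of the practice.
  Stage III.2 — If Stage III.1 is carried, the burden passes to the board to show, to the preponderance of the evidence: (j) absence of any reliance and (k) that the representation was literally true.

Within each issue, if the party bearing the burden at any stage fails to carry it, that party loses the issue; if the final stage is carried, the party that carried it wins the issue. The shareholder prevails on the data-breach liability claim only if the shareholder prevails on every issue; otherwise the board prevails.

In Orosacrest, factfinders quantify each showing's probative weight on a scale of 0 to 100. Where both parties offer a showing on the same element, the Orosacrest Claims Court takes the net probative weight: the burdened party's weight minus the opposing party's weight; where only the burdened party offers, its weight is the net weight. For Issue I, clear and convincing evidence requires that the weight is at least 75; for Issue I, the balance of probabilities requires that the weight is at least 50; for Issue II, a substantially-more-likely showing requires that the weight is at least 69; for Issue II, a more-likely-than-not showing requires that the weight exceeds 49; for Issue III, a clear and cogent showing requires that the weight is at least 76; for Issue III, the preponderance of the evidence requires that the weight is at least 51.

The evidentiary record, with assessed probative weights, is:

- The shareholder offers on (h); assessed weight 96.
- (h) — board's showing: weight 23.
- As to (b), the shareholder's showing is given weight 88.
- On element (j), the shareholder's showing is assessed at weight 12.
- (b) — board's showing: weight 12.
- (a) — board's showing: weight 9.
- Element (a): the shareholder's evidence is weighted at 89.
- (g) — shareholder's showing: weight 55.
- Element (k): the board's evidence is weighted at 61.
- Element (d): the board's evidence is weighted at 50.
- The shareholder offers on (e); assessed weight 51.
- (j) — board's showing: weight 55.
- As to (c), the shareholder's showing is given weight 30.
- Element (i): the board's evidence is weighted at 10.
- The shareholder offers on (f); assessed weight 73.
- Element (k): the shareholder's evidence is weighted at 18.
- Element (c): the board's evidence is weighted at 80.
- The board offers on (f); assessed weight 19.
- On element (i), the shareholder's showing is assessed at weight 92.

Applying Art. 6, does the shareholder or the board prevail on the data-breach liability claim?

— Issue I —
Stage I.1 — burden on shareholder; standard: clear and convincing evidence (weight is at least 75).
    (a): 89 − 9 = 80 ≥ 75 [met]
    (b): 88 − 12 = 76 ≥ 75 [met]
  Stage I.1 carried; the burden shifts to the board.
Stage I.2 — burden on board; standard: the balance of probabilities (weight is at least 50).
    (c): 80 − 30 = 50 ≥ 50 [met]
    (d): 50 ≥ 50 [met]
  All elements met. The burden passes to the shareholder.
Stage I.3 — burden on shareholder; standard: the balance of probabilities (weight is at least 50).
    (e): 51 ≥ 50 [met]
  The shareholder carries the last stage.
All stages carried — the shareholder prevails on this issue.
— Issue II —
Stage II.1 (shareholder, a more-likely-than-not showing, weight exceeds 49): (f) net 73−19=54 > 49 — meets; (g) 55 > 49 — meets.
  Stage II.1 carried; the burden remains with the shareholder.
Stage II.2 (shareholder, a substantially-more-likely showing, weight is at least 69): (h) net 96−23=73 ≥ 69 — meets.
  The shareholder carries the last stage.
All stages carried — the shareholder prevails on this issue.
— Issue III —
Stage III.1 (shareholder, a clear and cogent showing, weight is at least 76): (i) net 92−10=82 ≥ 76 — meets.
  The shareholder carries Stage III.1; the board now bears the burden.
Stage III.2 (board, the preponderance of the evidence, weight is at least 51): (j) net 55−12=43 < 51 — fails; (k) net 61−18=43 < 51 — fails.
  The board does not carry Stage III.2.
The shareholder prevails on this issue.
Per-issue: Issue I → shareholder; Issue II → shareholder; Issue III → shareholder. The shareholder must prevail on every issue; overall, the shareholder prevails.

shareholder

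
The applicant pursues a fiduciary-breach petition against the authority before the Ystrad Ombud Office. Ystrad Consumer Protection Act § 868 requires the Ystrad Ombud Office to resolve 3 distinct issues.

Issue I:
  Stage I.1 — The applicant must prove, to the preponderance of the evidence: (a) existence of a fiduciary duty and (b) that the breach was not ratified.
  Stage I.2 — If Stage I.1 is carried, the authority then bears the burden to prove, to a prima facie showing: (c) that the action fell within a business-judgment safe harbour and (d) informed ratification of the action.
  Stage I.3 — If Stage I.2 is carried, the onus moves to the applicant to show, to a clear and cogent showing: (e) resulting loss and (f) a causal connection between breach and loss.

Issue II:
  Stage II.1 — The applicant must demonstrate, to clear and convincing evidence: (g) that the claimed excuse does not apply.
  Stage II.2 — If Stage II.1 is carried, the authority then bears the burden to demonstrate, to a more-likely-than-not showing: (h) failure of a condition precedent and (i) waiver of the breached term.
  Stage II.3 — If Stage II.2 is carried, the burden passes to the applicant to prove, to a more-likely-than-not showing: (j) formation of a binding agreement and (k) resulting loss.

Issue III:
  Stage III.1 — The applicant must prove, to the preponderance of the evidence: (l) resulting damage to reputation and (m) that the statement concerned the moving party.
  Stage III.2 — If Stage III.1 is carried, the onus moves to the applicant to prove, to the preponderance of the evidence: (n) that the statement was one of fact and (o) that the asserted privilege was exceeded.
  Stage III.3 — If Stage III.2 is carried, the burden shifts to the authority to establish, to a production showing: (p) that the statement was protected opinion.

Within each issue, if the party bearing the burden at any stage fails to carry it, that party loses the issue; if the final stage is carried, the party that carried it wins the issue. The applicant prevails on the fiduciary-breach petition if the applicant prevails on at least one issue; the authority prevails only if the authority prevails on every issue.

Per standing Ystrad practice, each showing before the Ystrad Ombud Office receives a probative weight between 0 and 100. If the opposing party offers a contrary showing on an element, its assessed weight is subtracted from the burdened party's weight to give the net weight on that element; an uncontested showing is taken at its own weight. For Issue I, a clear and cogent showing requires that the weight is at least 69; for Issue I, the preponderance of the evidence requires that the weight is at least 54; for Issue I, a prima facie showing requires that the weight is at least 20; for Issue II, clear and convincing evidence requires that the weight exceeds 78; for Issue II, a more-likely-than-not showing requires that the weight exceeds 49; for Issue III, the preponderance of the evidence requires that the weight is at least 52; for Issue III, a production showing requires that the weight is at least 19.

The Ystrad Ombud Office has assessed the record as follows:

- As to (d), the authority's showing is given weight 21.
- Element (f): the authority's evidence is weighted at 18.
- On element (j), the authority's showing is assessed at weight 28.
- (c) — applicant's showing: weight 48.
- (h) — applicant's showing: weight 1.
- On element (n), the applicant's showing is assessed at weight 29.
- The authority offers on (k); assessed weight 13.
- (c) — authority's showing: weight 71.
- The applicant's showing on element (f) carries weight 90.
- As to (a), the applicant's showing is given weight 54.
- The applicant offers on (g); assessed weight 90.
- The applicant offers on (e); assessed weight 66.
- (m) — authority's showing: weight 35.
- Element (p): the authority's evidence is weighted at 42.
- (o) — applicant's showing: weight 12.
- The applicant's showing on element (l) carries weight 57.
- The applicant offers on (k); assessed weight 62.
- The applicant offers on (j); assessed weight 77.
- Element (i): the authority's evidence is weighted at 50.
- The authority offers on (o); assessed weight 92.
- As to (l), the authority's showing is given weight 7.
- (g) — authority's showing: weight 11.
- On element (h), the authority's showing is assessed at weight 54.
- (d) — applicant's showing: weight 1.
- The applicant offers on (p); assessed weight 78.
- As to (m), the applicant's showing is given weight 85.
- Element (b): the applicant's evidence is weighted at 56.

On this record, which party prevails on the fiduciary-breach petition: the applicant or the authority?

— Issue I —
Stage I.1 — burden on applicant; standard: the preponderance of the evidence (weight is at least 54).
    (a): 54 ≥ 54 [met]
    (b): 56 ≥ 54 [met]
  The applicant carries Stage I.1; the authority now bears the burden.
Stage I.2 — burden on authority; standard: a prima facie showing (weight is at least 20).
    (c): 71 − 48 = 23 ≥ 20 [met]
    (d): 21 − 1 = 20 ≥ 20 [met]
  The authority carries Stage I.2; the applicant now bears the burden.
Stage I.3 — burden on applicant; standard: a clear and cogent showing (weight is at least 69).
    (e): 66 < 69 [not met]
    (f): 90 − 18 = 72 ≥ 69 [met]
  Stage I.3 not carried; the applicant fails its burden.
The authority prevails on this issue.
— Issue II —
Stage II.1 (applicant, clear and convincing evidence, weight exceeds 78): (g) net 90−11=79 > 78 — meets.
  All elements met. The burden passes to the authority.
Stage II.2 (authority, a more-likely-than-not showing, weight exceeds 49): (h) net 54−1=53 > 49 — meets; (i) 50 > 49 — meets.
  Stage II.2 is satisfied; the onus moves to the applicant.
Stage II.3 (applicant, a more-likely-than-not showing, weight exceeds 49): (j) net 77−28=49 ≤ 49 — fails; (k) net 62−13=49 ≤ 49 — fails.
  Stage II.3 not carried; the applicant fails its burden.
The authority prevails on this issue.
— Issue III —
Stage III.1 — burden on applicant; standard: the preponderance of the evidence (weight is at least 52).
    (l): 57 − 7 = 50 < 52 [not met]
    (m): 85 − 35 = 50 < 52 [not met]
  The applicant does not carry Stage III.1.
The authority prevails on this issue.
Per-issue: Issue I → authority; Issue II → authority; Issue III → authority. The applicant must prevail on at least one issue; overall, the authority prevails.

authority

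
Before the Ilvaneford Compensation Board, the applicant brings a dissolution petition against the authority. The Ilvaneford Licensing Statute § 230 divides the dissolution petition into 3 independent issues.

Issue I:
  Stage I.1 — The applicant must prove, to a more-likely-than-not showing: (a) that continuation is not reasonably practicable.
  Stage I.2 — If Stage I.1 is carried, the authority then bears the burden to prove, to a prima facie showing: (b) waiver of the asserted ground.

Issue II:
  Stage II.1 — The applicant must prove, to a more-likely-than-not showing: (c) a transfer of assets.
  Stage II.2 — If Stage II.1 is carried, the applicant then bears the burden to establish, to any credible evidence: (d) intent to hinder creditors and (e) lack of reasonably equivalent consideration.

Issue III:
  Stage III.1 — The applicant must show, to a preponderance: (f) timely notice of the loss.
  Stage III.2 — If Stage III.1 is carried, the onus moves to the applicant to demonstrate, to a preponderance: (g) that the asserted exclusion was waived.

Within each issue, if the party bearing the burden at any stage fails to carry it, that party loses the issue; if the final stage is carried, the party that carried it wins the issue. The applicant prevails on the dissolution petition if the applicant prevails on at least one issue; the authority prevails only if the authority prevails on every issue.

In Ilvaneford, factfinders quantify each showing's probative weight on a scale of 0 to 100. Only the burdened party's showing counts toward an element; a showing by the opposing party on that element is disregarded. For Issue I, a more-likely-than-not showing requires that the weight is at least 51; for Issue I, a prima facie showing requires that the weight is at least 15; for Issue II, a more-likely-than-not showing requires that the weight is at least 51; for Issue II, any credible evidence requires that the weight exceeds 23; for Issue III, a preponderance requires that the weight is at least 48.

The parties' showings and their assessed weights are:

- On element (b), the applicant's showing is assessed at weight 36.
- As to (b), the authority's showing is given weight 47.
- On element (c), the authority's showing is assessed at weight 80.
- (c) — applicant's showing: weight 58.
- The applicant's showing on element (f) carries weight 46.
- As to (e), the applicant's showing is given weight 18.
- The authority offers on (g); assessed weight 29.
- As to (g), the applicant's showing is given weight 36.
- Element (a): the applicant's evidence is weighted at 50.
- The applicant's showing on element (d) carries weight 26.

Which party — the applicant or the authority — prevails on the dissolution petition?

authority

— Issue I —
Stage I.1 (applicant, a more-likely-than-not showing, weight is at least 51): (a) 50 < 51 — fails.
  Not every element is met, so the applicant fails to carry Stage I.1.
The analysis ends at Stage I.1; the authority prevails on this issue.
— Issue II —
Stage II.1 (applicant, a more-likely-than-not showing, weight is at least 51): (c) 58 (authority's 80 disregarded) ≥ 51 — meets.
  All elements met. The applicant retains the burden for Stage II.2.
Stage II.2 (applicant, any credible evidence, weight exceeds 23): (d) 26 > 23 — meets; (e) 18 ≤ 23 — fails.
  Not every element is met, so the applicant fails to carry Stage II.2.
So the authority prevails on this issue.
— Issue III —
Stage III.1 — burden on applicant; standard: a preponderance (weight is at least 48).
    (f): 46 < 48 [not met]
  Stage III.1 not carried; the applicant fails its burden.
The authority prevails on this issue.
Per-issue: Issue I → authority; Issue II → authority; Issue III → authority. The applicant must prevail on at least one issue; overall, the authority prevails.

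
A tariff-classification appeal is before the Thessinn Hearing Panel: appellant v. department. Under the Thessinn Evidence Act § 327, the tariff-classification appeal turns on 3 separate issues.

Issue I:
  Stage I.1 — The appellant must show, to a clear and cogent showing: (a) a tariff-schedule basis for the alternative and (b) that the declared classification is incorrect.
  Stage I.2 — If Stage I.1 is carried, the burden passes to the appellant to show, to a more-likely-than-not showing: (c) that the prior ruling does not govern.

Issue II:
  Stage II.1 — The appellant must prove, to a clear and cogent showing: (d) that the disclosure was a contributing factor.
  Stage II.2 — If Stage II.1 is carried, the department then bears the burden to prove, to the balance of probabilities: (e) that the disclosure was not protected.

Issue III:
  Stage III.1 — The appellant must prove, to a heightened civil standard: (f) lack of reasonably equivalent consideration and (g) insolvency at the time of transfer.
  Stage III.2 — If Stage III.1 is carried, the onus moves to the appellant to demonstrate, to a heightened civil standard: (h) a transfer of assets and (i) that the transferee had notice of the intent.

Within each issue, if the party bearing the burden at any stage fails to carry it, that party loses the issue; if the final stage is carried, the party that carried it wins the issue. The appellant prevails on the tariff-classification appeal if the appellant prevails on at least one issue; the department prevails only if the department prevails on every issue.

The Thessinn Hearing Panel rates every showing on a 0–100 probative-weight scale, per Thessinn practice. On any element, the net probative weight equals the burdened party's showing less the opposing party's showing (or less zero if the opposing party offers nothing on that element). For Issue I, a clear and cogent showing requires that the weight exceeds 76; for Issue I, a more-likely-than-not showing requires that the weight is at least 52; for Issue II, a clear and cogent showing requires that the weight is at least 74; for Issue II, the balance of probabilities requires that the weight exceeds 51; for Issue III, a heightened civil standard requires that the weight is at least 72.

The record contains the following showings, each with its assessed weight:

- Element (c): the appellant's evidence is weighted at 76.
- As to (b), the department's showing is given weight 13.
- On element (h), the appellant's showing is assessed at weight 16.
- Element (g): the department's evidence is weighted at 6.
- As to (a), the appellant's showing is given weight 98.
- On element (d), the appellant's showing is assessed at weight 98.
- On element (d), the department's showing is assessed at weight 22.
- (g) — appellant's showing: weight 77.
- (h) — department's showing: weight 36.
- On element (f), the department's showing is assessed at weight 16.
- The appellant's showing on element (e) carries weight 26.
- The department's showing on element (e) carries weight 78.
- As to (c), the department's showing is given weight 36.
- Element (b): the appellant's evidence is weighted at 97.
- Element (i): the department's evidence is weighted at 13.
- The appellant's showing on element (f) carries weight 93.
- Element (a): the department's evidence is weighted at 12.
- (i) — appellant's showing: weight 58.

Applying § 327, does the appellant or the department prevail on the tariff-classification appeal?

department

— Issue I —
Stage I.1 (appellant, a clear and cogent showing, weight exceeds 76): (a) net 98−12=86 > 76 — meets; (b) net 97−13=84 > 76 — meets.
  Stage I.1 is satisfied; the appellant continues to bear the burden.
Stage I.2 (appellant, a more-likely-than-not showing, weight is at least 52): (c) net 76−36=40 < 52 — fails.
  The appellant does not carry Stage I.2.
So the department prevails on this issue.
— Issue II —
Stage II.1 — burden on appellant; standard: a clear and cogent showing (weight is at least 74).
    (d): 98 − 22 = 76 ≥ 74 [met]
  All elements met. The burden passes to the department.
Stage II.2 — burden on department; standard: the balance of probabilities (weight exceeds 51).
    (e): 78 − 26 = 52 > 51 [met]
  The department carries the last stage.
Every stage carried; the department prevails on this issue.
— Issue III —
Stage III.1 (appellant, a heightened civil standard, weight is at least 72): (f) net 93−16=77 ≥ 72 — meets; (g) net 77−6=71 < 72 — fails.
  Not every element is met, so the appellant fails to carry Stage III.1.
So the department prevails on this issue.
Per-issue: Issue I → department; Issue II → department; Issue III → department. The appellant must prevail on at least one issue; overall, the department prevails.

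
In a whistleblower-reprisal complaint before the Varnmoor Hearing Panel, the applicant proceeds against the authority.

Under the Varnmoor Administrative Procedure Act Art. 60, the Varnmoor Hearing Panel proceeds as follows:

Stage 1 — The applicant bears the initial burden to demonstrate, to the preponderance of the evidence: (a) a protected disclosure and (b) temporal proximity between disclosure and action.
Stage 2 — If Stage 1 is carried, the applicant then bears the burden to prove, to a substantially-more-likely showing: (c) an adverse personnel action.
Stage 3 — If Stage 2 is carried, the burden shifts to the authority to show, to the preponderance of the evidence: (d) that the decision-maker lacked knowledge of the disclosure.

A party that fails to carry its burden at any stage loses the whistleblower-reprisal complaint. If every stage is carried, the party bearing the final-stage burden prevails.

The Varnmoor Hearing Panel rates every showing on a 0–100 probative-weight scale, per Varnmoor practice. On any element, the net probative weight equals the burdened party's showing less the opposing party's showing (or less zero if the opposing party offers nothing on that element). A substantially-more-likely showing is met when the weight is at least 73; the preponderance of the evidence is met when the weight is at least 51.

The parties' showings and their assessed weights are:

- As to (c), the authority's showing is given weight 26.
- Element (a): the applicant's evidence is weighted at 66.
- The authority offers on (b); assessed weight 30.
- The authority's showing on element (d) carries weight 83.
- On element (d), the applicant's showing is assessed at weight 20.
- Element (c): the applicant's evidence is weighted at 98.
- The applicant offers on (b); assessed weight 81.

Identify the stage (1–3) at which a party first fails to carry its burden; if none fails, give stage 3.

Stage 1 — burden on applicant; standard: the preponderance of the evidence (weight is at least 51).
    (a): 66 ≥ 51 [met]
    (b): 81 − 30 = 51 ≥ 51 [met]
  Stage 1 carried; the burden remains with the applicant.
Stage 2 — burden on applicant; standard: a substantially-more-likely showing (weight is at least 73).
    (c): 98 − 26 = 72 < 73 [not met]
  Stage 2 not carried; the applicant fails its burden.
The analysis ends at Stage 2; the authority prevails.

stage 2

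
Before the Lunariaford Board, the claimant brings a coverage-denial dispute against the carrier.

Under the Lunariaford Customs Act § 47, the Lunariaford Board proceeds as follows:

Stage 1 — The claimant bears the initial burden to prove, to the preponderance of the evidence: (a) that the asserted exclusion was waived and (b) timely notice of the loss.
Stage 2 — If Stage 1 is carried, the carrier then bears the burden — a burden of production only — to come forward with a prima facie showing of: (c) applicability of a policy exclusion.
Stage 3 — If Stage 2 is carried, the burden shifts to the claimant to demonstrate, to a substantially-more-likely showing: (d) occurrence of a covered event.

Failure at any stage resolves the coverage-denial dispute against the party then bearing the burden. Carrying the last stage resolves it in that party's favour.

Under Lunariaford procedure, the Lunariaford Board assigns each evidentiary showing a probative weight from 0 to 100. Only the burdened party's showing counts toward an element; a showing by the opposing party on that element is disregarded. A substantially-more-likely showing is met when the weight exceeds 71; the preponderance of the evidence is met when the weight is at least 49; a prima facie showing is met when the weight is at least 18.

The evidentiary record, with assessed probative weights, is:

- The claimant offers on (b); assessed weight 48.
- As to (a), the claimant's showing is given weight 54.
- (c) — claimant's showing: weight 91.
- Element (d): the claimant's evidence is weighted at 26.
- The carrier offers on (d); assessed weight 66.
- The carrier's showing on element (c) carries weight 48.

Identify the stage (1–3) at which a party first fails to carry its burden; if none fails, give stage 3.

stage 1

Stage 1 — burden on claimant; standard: the preponderance of the evidence (weight is at least 49).
    (a): 54 ≥ 49 [met]
    (b): 48 < 49 [not met]
  Not every element is met, so the claimant fails to carry Stage 1.
So the carrier prevails.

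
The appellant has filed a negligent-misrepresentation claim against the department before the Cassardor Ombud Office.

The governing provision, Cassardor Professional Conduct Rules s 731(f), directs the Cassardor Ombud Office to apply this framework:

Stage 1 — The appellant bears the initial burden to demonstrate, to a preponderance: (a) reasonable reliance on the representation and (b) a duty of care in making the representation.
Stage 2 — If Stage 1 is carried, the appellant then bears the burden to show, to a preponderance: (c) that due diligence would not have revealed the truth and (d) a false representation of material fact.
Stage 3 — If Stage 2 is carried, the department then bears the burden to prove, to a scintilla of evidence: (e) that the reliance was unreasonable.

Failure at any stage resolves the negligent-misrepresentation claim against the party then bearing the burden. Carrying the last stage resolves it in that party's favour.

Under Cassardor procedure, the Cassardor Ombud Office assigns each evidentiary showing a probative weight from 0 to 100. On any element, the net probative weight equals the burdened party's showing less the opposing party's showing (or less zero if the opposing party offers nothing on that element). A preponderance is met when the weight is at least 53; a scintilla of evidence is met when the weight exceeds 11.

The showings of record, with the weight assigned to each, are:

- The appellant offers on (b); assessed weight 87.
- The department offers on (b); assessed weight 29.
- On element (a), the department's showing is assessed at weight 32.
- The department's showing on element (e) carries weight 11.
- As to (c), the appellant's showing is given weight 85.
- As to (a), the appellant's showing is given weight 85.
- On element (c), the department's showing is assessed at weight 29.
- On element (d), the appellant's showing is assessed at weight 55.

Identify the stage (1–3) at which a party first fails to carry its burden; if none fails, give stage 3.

stage 3

Stage 1 (appellant, a preponderance, weight is at least 53): (a) net 85−32=53 ≥ 53 — meets; (b) net 87−29=58 ≥ 53 — meets.
  Stage 1 carried; the burden remains with the appellant.
Stage 2 (appellant, a preponderance, weight is at least 53): (c) net 85−29=56 ≥ 53 — meets; (d) 55 ≥ 53 — meets.
  The appellant carries Stage 2; the department now bears the burden.
Stage 3 (department, a scintilla of evidence, weight exceeds 11): (e) 11 ≤ 11 — fails.
  Not every element is met, so the department fails to carry Stage 3.
So the appellant prevails.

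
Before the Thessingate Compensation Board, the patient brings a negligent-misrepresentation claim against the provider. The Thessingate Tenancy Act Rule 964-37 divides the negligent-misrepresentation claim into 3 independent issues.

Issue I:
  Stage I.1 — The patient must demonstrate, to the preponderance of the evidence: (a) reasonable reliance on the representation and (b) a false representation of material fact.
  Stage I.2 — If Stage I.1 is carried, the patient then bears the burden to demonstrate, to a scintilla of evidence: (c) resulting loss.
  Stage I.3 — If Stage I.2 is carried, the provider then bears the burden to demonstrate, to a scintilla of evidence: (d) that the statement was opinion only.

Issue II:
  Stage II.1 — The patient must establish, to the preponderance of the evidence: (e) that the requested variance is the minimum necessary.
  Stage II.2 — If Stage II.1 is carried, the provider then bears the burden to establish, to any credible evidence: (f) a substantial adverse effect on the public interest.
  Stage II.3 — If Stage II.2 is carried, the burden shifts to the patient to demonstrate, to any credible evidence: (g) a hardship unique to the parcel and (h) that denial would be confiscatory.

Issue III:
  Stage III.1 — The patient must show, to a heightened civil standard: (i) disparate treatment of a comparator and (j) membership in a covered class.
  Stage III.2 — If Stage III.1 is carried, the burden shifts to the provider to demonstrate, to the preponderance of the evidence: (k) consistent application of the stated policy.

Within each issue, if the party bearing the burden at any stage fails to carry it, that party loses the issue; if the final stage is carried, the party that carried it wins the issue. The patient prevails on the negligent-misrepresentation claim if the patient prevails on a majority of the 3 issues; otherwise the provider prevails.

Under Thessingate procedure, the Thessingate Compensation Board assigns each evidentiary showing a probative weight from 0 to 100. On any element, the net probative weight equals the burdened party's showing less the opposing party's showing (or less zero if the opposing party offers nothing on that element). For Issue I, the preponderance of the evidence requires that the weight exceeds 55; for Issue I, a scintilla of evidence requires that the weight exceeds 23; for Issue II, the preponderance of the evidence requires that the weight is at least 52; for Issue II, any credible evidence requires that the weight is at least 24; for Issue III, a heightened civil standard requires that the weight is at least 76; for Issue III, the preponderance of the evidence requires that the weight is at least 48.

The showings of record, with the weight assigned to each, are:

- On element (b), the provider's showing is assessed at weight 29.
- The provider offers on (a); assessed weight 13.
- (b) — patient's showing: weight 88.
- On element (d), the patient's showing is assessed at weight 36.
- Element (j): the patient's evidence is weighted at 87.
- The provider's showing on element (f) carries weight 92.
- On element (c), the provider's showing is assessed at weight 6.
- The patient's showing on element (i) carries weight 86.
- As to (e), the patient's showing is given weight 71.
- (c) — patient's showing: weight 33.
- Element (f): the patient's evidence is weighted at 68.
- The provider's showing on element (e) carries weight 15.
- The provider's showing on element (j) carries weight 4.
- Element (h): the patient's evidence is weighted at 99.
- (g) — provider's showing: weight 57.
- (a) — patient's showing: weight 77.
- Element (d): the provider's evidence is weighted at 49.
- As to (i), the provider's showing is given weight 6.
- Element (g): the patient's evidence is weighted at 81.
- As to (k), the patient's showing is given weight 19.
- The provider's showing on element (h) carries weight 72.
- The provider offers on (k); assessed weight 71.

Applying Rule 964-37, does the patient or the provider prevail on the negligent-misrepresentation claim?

patient

— Issue I —
Stage I.1 — burden on patient; standard: the preponderance of the evidence (weight exceeds 55).
    (a): 77 − 13 = 64 > 55 [met]
    (b): 88 − 29 = 59 > 55 [met]
  Stage I.1 carried; the burden remains with the patient.
Stage I.2 — burden on patient; standard: a scintilla of evidence (weight exceeds 23).
    (c): 33 − 6 = 27 > 23 [met]
  All elements met. The burden passes to the provider.
Stage I.3 — burden on provider; standard: a scintilla of evidence (weight exceeds 23).
    (d): 49 − 36 = 13 ≤ 23 [not met]
  Stage I.3 not carried; the provider fails its burden.
The patient prevails on this issue.
— Issue II —
At Stage II.1 the patient must meet the preponderance of the evidence (weight is at least 52): on (e) the weight is 71 less the opposing 15 gives net 56, ≥ 52, so (e) meets the standard.
  All elements met. The burden passes to the provider.
At Stage II.2 the provider must meet any credible evidence (weight is at least 24): on (f) the weight is 92 less the opposing 68 gives net 24, which does reach 24, so (f) meets the standard.
  All elements met. The burden passes to the patient.
At Stage II.3 the patient must meet any credible evidence (weight is at least 24): on (g) the weight is 81 less the opposing 57 gives net 24, ≥ 24, so (g) meets the standard; on (h) the weight is 99 less the opposing 72 gives net 27, ≥ 24, so (h) meets the standard.
  Stage II.3 carried; the final stage is satisfied.
All stages carried — the patient prevails on this issue.
— Issue III —
Stage III.1 — burden on patient; standard: a heightened civil standard (weight is at least 76).
    (i): 86 − 6 = 80 ≥ 76 [met]
    (j): 87 − 4 = 83 ≥ 76 [met]
  Stage III.1 is satisfied; the onus moves to the provider.
Stage III.2 — burden on provider; standard: the preponderance of the evidence (weight is at least 48).
    (k): 71 − 19 = 52 ≥ 48 [met]
  All elements met at the final stage.
All stages carried — the provider prevails on this issue.
Per-issue: Issue I → patient; Issue II → patient; Issue III → provider. The patient must prevail on a majority of issues; overall, the patient prevails.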